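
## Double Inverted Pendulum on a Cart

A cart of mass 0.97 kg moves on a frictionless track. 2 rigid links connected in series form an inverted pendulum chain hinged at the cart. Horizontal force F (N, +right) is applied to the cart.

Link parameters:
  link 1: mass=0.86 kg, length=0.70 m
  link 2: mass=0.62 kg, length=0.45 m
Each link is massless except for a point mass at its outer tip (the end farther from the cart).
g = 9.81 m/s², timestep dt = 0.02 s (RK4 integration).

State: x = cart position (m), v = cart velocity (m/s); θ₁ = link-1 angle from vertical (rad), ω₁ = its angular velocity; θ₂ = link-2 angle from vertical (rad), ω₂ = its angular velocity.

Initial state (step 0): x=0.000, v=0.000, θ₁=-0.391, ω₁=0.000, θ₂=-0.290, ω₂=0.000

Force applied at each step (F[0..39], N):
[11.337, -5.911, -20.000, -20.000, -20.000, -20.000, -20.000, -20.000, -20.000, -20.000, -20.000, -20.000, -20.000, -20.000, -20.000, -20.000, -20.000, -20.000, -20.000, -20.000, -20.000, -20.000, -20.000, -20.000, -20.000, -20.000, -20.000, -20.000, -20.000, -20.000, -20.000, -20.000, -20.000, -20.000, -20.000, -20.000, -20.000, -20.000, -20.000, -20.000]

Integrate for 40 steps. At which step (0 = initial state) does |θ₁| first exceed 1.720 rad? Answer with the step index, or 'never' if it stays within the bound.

apply F[0]=+11.337 → step 1: x=0.003, v=0.277, θ₁=-0.396, ω₁=-0.480, θ₂=-0.290, ω₂=0.029
apply F[1]=-5.911 → step 2: x=0.008, v=0.262, θ₁=-0.407, ω₁=-0.591, θ₂=-0.288, ω₂=0.106
apply F[2]=-20.000 → step 3: x=0.011, v=0.016, θ₁=-0.417, ω₁=-0.416, θ₂=-0.285, ω₂=0.235
apply F[3]=-20.000 → step 4: x=0.009, v=-0.227, θ₁=-0.423, ω₁=-0.251, θ₂=-0.279, ω₂=0.379
apply F[4]=-20.000 → step 5: x=0.002, v=-0.468, θ₁=-0.427, ω₁=-0.095, θ₂=-0.270, ω₂=0.535
apply F[5]=-20.000 → step 6: x=-0.010, v=-0.708, θ₁=-0.427, ω₁=0.057, θ₂=-0.257, ω₂=0.704
apply F[6]=-20.000 → step 7: x=-0.026, v=-0.950, θ₁=-0.424, ω₁=0.209, θ₂=-0.242, ω₂=0.885
apply F[7]=-20.000 → step 8: x=-0.048, v=-1.196, θ₁=-0.419, ω₁=0.364, θ₂=-0.222, ω₂=1.078
apply F[8]=-20.000 → step 9: x=-0.074, v=-1.445, θ₁=-0.410, ω₁=0.525, θ₂=-0.198, ω₂=1.283
apply F[9]=-20.000 → step 10: x=-0.106, v=-1.702, θ₁=-0.398, ω₁=0.697, θ₂=-0.170, ω₂=1.499
apply F[10]=-20.000 → step 11: x=-0.142, v=-1.967, θ₁=-0.382, ω₁=0.885, θ₂=-0.138, ω₂=1.726
apply F[11]=-20.000 → step 12: x=-0.185, v=-2.243, θ₁=-0.362, ω₁=1.093, θ₂=-0.101, ω₂=1.960
apply F[12]=-20.000 → step 13: x=-0.232, v=-2.532, θ₁=-0.338, ω₁=1.329, θ₂=-0.060, ω₂=2.200
apply F[13]=-20.000 → step 14: x=-0.286, v=-2.837, θ₁=-0.309, ω₁=1.600, θ₂=-0.013, ω₂=2.438
apply F[14]=-20.000 → step 15: x=-0.346, v=-3.161, θ₁=-0.274, ω₁=1.914, θ₂=0.038, ω₂=2.668
apply F[15]=-20.000 → step 16: x=-0.412, v=-3.506, θ₁=-0.232, ω₁=2.280, θ₂=0.093, ω₂=2.878
apply F[16]=-20.000 → step 17: x=-0.486, v=-3.875, θ₁=-0.182, ω₁=2.709, θ₂=0.153, ω₂=3.050
apply F[17]=-20.000 → step 18: x=-0.568, v=-4.266, θ₁=-0.123, ω₁=3.207, θ₂=0.215, ω₂=3.163
apply F[18]=-20.000 → step 19: x=-0.657, v=-4.674, θ₁=-0.053, ω₁=3.774, θ₂=0.278, ω₂=3.192
apply F[19]=-20.000 → step 20: x=-0.755, v=-5.087, θ₁=0.028, ω₁=4.396, θ₂=0.342, ω₂=3.116
apply F[20]=-20.000 → step 21: x=-0.860, v=-5.479, θ₁=0.123, ω₁=5.038, θ₂=0.402, ω₂=2.929
apply F[21]=-20.000 → step 22: x=-0.973, v=-5.815, θ₁=0.230, ω₁=5.641, θ₂=0.458, ω₂=2.659
apply F[22]=-20.000 → step 23: x=-1.092, v=-6.061, θ₁=0.348, ω₁=6.139, θ₂=0.509, ω₂=2.376
apply F[23]=-20.000 → step 24: x=-1.215, v=-6.199, θ₁=0.474, ω₁=6.491, θ₂=0.554, ω₂=2.170
apply F[24]=-20.000 → step 25: x=-1.340, v=-6.237, θ₁=0.606, ω₁=6.700, θ₂=0.596, ω₂=2.105
apply F[25]=-20.000 → step 26: x=-1.464, v=-6.197, θ₁=0.741, ω₁=6.801, θ₂=0.639, ω₂=2.207
apply F[26]=-20.000 → step 27: x=-1.587, v=-6.101, θ₁=0.878, ω₁=6.838, θ₂=0.686, ω₂=2.465
apply F[27]=-20.000 → step 28: x=-1.708, v=-5.968, θ₁=1.015, ω₁=6.843, θ₂=0.739, ω₂=2.857
apply F[28]=-20.000 → step 29: x=-1.826, v=-5.807, θ₁=1.152, ω₁=6.838, θ₂=0.801, ω₂=3.360
apply F[29]=-20.000 → step 30: x=-1.940, v=-5.622, θ₁=1.288, ω₁=6.834, θ₂=0.874, ω₂=3.958
apply F[30]=-20.000 → step 31: x=-2.050, v=-5.414, θ₁=1.425, ω₁=6.837, θ₂=0.960, ω₂=4.638
apply F[31]=-20.000 → step 32: x=-2.156, v=-5.180, θ₁=1.562, ω₁=6.847, θ₂=1.060, ω₂=5.396
apply F[32]=-20.000 → step 33: x=-2.257, v=-4.919, θ₁=1.699, ω₁=6.865, θ₂=1.176, ω₂=6.228
apply F[33]=-20.000 → step 34: x=-2.353, v=-4.625, θ₁=1.836, ω₁=6.890, θ₂=1.309, ω₂=7.135
apply F[34]=-20.000 → step 35: x=-2.442, v=-4.294, θ₁=1.975, ω₁=6.925, θ₂=1.462, ω₂=8.120
apply F[35]=-20.000 → step 36: x=-2.524, v=-3.916, θ₁=2.114, ω₁=6.977, θ₂=1.635, ω₂=9.182
apply F[36]=-20.000 → step 37: x=-2.598, v=-3.484, θ₁=2.254, ω₁=7.063, θ₂=1.830, ω₂=10.315
apply F[37]=-20.000 → step 38: x=-2.663, v=-2.990, θ₁=2.397, ω₁=7.215, θ₂=2.048, ω₂=11.496
apply F[38]=-20.000 → step 39: x=-2.718, v=-2.435, θ₁=2.543, ω₁=7.479, θ₂=2.289, ω₂=12.655
apply F[39]=-20.000 → step 40: x=-2.761, v=-1.857, θ₁=2.697, ω₁=7.890, θ₂=2.553, ω₂=13.637
|θ₁| = 1.836 > 1.720 first at step 34.

Answer: 34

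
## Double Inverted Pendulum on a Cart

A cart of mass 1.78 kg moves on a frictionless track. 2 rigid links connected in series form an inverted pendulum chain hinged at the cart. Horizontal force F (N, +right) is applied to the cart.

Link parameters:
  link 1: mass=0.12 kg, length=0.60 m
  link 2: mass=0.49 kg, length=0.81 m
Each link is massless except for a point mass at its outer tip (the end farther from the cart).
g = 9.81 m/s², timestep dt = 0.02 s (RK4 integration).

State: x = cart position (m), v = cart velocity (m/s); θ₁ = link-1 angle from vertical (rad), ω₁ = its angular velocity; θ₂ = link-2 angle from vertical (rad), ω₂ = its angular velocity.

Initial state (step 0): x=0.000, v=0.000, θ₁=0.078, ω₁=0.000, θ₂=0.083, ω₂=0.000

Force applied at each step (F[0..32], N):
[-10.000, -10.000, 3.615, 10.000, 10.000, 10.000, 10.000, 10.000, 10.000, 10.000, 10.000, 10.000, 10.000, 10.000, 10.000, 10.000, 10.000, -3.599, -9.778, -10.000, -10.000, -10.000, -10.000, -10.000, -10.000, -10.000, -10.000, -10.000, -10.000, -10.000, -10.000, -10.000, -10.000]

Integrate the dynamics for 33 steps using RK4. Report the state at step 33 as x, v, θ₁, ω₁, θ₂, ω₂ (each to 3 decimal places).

apply F[0]=-10.000 → step 1: x=-0.001, v=-0.117, θ₁=0.080, ω₁=0.215, θ₂=0.083, ω₂=0.005
apply F[1]=-10.000 → step 2: x=-0.005, v=-0.235, θ₁=0.087, ω₁=0.438, θ₂=0.083, ω₂=0.005
apply F[2]=+3.615 → step 3: x=-0.009, v=-0.200, θ₁=0.095, ω₁=0.420, θ₂=0.083, ω₂=-0.004
apply F[3]=+10.000 → step 4: x=-0.012, v=-0.095, θ₁=0.102, ω₁=0.300, θ₂=0.083, ω₂=-0.025
apply F[4]=+10.000 → step 5: x=-0.013, v=0.010, θ₁=0.107, ω₁=0.191, θ₂=0.082, ω₂=-0.054
apply F[5]=+10.000 → step 6: x=-0.012, v=0.115, θ₁=0.110, ω₁=0.092, θ₂=0.081, ω₂=-0.089
apply F[6]=+10.000 → step 7: x=-0.008, v=0.219, θ₁=0.111, ω₁=-0.002, θ₂=0.079, ω₂=-0.129
apply F[7]=+10.000 → step 8: x=-0.003, v=0.324, θ₁=0.110, ω₁=-0.092, θ₂=0.076, ω₂=-0.172
apply F[8]=+10.000 → step 9: x=0.005, v=0.429, θ₁=0.107, ω₁=-0.181, θ₂=0.072, ω₂=-0.217
apply F[9]=+10.000 → step 10: x=0.014, v=0.534, θ₁=0.103, ω₁=-0.272, θ₂=0.067, ω₂=-0.263
apply F[10]=+10.000 → step 11: x=0.026, v=0.639, θ₁=0.096, ω₁=-0.365, θ₂=0.061, ω₂=-0.309
apply F[11]=+10.000 → step 12: x=0.040, v=0.745, θ₁=0.088, ω₁=-0.463, θ₂=0.055, ω₂=-0.352
apply F[12]=+10.000 → step 13: x=0.056, v=0.852, θ₁=0.078, ω₁=-0.570, θ₂=0.047, ω₂=-0.392
apply F[13]=+10.000 → step 14: x=0.074, v=0.959, θ₁=0.065, ω₁=-0.687, θ₂=0.039, ω₂=-0.428
apply F[14]=+10.000 → step 15: x=0.094, v=1.068, θ₁=0.050, ω₁=-0.818, θ₂=0.030, ω₂=-0.456
apply F[15]=+10.000 → step 16: x=0.117, v=1.178, θ₁=0.032, ω₁=-0.966, θ₂=0.021, ω₂=-0.475
apply F[16]=+10.000 → step 17: x=0.141, v=1.289, θ₁=0.011, ω₁=-1.136, θ₂=0.011, ω₂=-0.483
apply F[17]=-3.599 → step 18: x=0.167, v=1.248, θ₁=-0.011, ω₁=-1.076, θ₂=0.001, ω₂=-0.476
apply F[18]=-9.778 → step 19: x=0.191, v=1.140, θ₁=-0.031, ω₁=-0.923, θ₂=-0.008, ω₂=-0.456
apply F[19]=-10.000 → step 20: x=0.212, v=1.030, θ₁=-0.048, ω₁=-0.788, θ₂=-0.017, ω₂=-0.424
apply F[20]=-10.000 → step 21: x=0.232, v=0.921, θ₁=-0.062, ω₁=-0.670, θ₂=-0.025, ω₂=-0.382
apply F[21]=-10.000 → step 22: x=0.249, v=0.813, θ₁=-0.075, ω₁=-0.566, θ₂=-0.032, ω₂=-0.333
apply F[22]=-10.000 → step 23: x=0.264, v=0.706, θ₁=-0.085, ω₁=-0.475, θ₂=-0.038, ω₂=-0.277
apply F[23]=-10.000 → step 24: x=0.277, v=0.600, θ₁=-0.094, ω₁=-0.394, θ₂=-0.043, ω₂=-0.216
apply F[24]=-10.000 → step 25: x=0.288, v=0.494, θ₁=-0.101, ω₁=-0.322, θ₂=-0.047, ω₂=-0.150
apply F[25]=-10.000 → step 26: x=0.297, v=0.389, θ₁=-0.107, ω₁=-0.258, θ₂=-0.049, ω₂=-0.079
apply F[26]=-10.000 → step 27: x=0.304, v=0.284, θ₁=-0.111, ω₁=-0.202, θ₂=-0.050, ω₂=-0.003
apply F[27]=-10.000 → step 28: x=0.309, v=0.180, θ₁=-0.115, ω₁=-0.153, θ₂=-0.049, ω₂=0.077
apply F[28]=-10.000 → step 29: x=0.311, v=0.076, θ₁=-0.117, ω₁=-0.112, θ₂=-0.047, ω₂=0.164
apply F[29]=-10.000 → step 30: x=0.312, v=-0.029, θ₁=-0.119, ω₁=-0.079, θ₂=-0.042, ω₂=0.257
apply F[30]=-10.000 → step 31: x=0.310, v=-0.133, θ₁=-0.121, ω₁=-0.055, θ₂=-0.036, ω₂=0.358
apply F[31]=-10.000 → step 32: x=0.306, v=-0.237, θ₁=-0.121, ω₁=-0.041, θ₂=-0.028, ω₂=0.469
apply F[32]=-10.000 → step 33: x=0.300, v=-0.341, θ₁=-0.122, ω₁=-0.039, θ₂=-0.017, ω₂=0.590

Answer: x=0.300, v=-0.341, θ₁=-0.122, ω₁=-0.039, θ₂=-0.017, ω₂=0.590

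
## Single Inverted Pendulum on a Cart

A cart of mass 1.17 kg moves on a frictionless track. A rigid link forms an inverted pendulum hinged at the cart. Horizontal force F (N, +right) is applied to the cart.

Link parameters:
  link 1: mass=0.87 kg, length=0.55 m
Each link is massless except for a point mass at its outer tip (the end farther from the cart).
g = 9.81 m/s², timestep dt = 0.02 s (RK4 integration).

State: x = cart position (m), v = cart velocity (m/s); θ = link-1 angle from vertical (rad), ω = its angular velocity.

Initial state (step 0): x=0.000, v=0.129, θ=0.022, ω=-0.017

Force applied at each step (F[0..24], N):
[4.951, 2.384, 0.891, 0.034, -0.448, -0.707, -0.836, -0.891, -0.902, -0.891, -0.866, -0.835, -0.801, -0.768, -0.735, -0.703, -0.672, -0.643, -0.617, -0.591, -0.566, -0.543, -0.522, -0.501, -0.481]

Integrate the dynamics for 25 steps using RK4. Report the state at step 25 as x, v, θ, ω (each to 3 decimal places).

apply F[0]=+4.951 → step 1: x=0.003, v=0.210, θ=0.020, ω=-0.158
apply F[1]=+2.384 → step 2: x=0.008, v=0.249, θ=0.016, ω=-0.220
apply F[2]=+0.891 → step 3: x=0.013, v=0.262, θ=0.012, ω=-0.239
apply F[3]=+0.034 → step 4: x=0.018, v=0.261, θ=0.007, ω=-0.234
apply F[4]=-0.448 → step 5: x=0.023, v=0.253, θ=0.003, ω=-0.217
apply F[5]=-0.707 → step 6: x=0.028, v=0.240, θ=-0.001, ω=-0.195
apply F[6]=-0.836 → step 7: x=0.033, v=0.227, θ=-0.005, ω=-0.171
apply F[7]=-0.891 → step 8: x=0.037, v=0.212, θ=-0.008, ω=-0.147
apply F[8]=-0.902 → step 9: x=0.042, v=0.198, θ=-0.011, ω=-0.125
apply F[9]=-0.891 → step 10: x=0.045, v=0.185, θ=-0.013, ω=-0.105
apply F[10]=-0.866 → step 11: x=0.049, v=0.172, θ=-0.015, ω=-0.087
apply F[11]=-0.835 → step 12: x=0.052, v=0.160, θ=-0.017, ω=-0.071
apply F[12]=-0.801 → step 13: x=0.055, v=0.149, θ=-0.018, ω=-0.057
apply F[13]=-0.768 → step 14: x=0.058, v=0.139, θ=-0.019, ω=-0.045
apply F[14]=-0.735 → step 15: x=0.061, v=0.129, θ=-0.020, ω=-0.034
apply F[15]=-0.703 → step 16: x=0.063, v=0.120, θ=-0.021, ω=-0.025
apply F[16]=-0.672 → step 17: x=0.066, v=0.111, θ=-0.021, ω=-0.017
apply F[17]=-0.643 → step 18: x=0.068, v=0.103, θ=-0.021, ω=-0.010
apply F[18]=-0.617 → step 19: x=0.070, v=0.096, θ=-0.021, ω=-0.004
apply F[19]=-0.591 → step 20: x=0.072, v=0.089, θ=-0.021, ω=0.001
apply F[20]=-0.566 → step 21: x=0.073, v=0.083, θ=-0.021, ω=0.005
apply F[21]=-0.543 → step 22: x=0.075, v=0.076, θ=-0.021, ω=0.009
apply F[22]=-0.522 → step 23: x=0.076, v=0.070, θ=-0.021, ω=0.012
apply F[23]=-0.501 → step 24: x=0.078, v=0.065, θ=-0.021, ω=0.015
apply F[24]=-0.481 → step 25: x=0.079, v=0.060, θ=-0.020, ω=0.017

Answer: x=0.079, v=0.060, θ=-0.020, ω=0.017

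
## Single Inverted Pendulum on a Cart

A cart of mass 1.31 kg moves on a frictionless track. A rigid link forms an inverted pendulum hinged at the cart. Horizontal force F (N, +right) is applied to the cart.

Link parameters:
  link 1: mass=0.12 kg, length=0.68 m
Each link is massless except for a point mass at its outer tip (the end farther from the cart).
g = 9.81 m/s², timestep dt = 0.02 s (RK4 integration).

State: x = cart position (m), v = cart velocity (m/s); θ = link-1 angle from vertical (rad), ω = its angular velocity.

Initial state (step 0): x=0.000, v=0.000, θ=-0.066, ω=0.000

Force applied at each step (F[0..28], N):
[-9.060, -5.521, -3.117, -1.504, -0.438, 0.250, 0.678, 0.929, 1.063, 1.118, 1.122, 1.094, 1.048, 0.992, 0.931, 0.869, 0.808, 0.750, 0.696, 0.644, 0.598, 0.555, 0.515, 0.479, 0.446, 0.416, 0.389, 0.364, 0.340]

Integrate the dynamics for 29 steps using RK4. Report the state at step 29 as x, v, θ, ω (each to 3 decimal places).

Answer: x=-0.090, v=-0.035, θ=0.016, ω=-0.008

Derivation:
apply F[0]=-9.060 → step 1: x=-0.001, v=-0.137, θ=-0.064, ω=0.182
apply F[1]=-5.521 → step 2: x=-0.005, v=-0.220, θ=-0.059, ω=0.286
apply F[2]=-3.117 → step 3: x=-0.010, v=-0.267, θ=-0.053, ω=0.339
apply F[3]=-1.504 → step 4: x=-0.015, v=-0.289, θ=-0.046, ω=0.357
apply F[4]=-0.438 → step 5: x=-0.021, v=-0.295, θ=-0.039, ω=0.353
apply F[5]=+0.250 → step 6: x=-0.027, v=-0.290, θ=-0.032, ω=0.336
apply F[6]=+0.678 → step 7: x=-0.033, v=-0.279, θ=-0.026, ω=0.312
apply F[7]=+0.929 → step 8: x=-0.038, v=-0.265, θ=-0.020, ω=0.284
apply F[8]=+1.063 → step 9: x=-0.043, v=-0.248, θ=-0.015, ω=0.255
apply F[9]=+1.118 → step 10: x=-0.048, v=-0.231, θ=-0.010, ω=0.226
apply F[10]=+1.122 → step 11: x=-0.053, v=-0.214, θ=-0.005, ω=0.198
apply F[11]=+1.094 → step 12: x=-0.057, v=-0.197, θ=-0.002, ω=0.172
apply F[12]=+1.048 → step 13: x=-0.060, v=-0.181, θ=0.001, ω=0.149
apply F[13]=+0.992 → step 14: x=-0.064, v=-0.166, θ=0.004, ω=0.127
apply F[14]=+0.931 → step 15: x=-0.067, v=-0.152, θ=0.007, ω=0.108
apply F[15]=+0.869 → step 16: x=-0.070, v=-0.139, θ=0.009, ω=0.091
apply F[16]=+0.808 → step 17: x=-0.073, v=-0.127, θ=0.010, ω=0.076
apply F[17]=+0.750 → step 18: x=-0.075, v=-0.115, θ=0.012, ω=0.063
apply F[18]=+0.696 → step 19: x=-0.077, v=-0.105, θ=0.013, ω=0.051
apply F[19]=+0.644 → step 20: x=-0.079, v=-0.095, θ=0.014, ω=0.040
apply F[20]=+0.598 → step 21: x=-0.081, v=-0.086, θ=0.014, ω=0.031
apply F[21]=+0.555 → step 22: x=-0.083, v=-0.078, θ=0.015, ω=0.024
apply F[22]=+0.515 → step 23: x=-0.084, v=-0.071, θ=0.015, ω=0.017
apply F[23]=+0.479 → step 24: x=-0.086, v=-0.064, θ=0.016, ω=0.011
apply F[24]=+0.446 → step 25: x=-0.087, v=-0.057, θ=0.016, ω=0.006
apply F[25]=+0.416 → step 26: x=-0.088, v=-0.051, θ=0.016, ω=0.002
apply F[26]=+0.389 → step 27: x=-0.089, v=-0.045, θ=0.016, ω=-0.002
apply F[27]=+0.364 → step 28: x=-0.090, v=-0.040, θ=0.016, ω=-0.005
apply F[28]=+0.340 → step 29: x=-0.090, v=-0.035, θ=0.016, ω=-0.008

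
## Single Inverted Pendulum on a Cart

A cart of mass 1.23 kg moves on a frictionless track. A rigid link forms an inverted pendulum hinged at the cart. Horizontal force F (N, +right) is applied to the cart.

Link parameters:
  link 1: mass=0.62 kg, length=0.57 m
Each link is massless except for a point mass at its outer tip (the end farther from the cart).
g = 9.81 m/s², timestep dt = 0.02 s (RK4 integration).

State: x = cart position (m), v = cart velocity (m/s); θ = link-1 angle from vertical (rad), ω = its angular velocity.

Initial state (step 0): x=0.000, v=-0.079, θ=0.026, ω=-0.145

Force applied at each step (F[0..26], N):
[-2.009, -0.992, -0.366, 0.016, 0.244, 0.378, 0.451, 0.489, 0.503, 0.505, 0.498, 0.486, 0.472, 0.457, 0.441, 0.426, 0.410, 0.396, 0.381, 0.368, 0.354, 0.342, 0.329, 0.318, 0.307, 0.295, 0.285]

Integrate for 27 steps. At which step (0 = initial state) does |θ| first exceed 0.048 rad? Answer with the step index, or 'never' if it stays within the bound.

Answer: never

Derivation:
apply F[0]=-2.009 → step 1: x=-0.002, v=-0.114, θ=0.024, ω=-0.075
apply F[1]=-0.992 → step 2: x=-0.004, v=-0.133, θ=0.023, ω=-0.035
apply F[2]=-0.366 → step 3: x=-0.007, v=-0.141, θ=0.022, ω=-0.013
apply F[3]=+0.016 → step 4: x=-0.010, v=-0.143, θ=0.022, ω=-0.002
apply F[4]=+0.244 → step 5: x=-0.013, v=-0.141, θ=0.022, ω=0.003
apply F[5]=+0.378 → step 6: x=-0.016, v=-0.137, θ=0.022, ω=0.004
apply F[6]=+0.451 → step 7: x=-0.018, v=-0.132, θ=0.022, ω=0.002
apply F[7]=+0.489 → step 8: x=-0.021, v=-0.126, θ=0.022, ω=-0.000
apply F[8]=+0.503 → step 9: x=-0.023, v=-0.120, θ=0.022, ω=-0.003
apply F[9]=+0.505 → step 10: x=-0.026, v=-0.114, θ=0.022, ω=-0.006
apply F[10]=+0.498 → step 11: x=-0.028, v=-0.108, θ=0.022, ω=-0.009
apply F[11]=+0.486 → step 12: x=-0.030, v=-0.102, θ=0.022, ω=-0.011
apply F[12]=+0.472 → step 13: x=-0.032, v=-0.097, θ=0.022, ω=-0.014
apply F[13]=+0.457 → step 14: x=-0.034, v=-0.091, θ=0.021, ω=-0.015
apply F[14]=+0.441 → step 15: x=-0.036, v=-0.086, θ=0.021, ω=-0.017
apply F[15]=+0.426 → step 16: x=-0.037, v=-0.082, θ=0.021, ω=-0.019
apply F[16]=+0.410 → step 17: x=-0.039, v=-0.077, θ=0.020, ω=-0.020
apply F[17]=+0.396 → step 18: x=-0.040, v=-0.072, θ=0.020, ω=-0.021
apply F[18]=+0.381 → step 19: x=-0.042, v=-0.068, θ=0.019, ω=-0.021
apply F[19]=+0.368 → step 20: x=-0.043, v=-0.064, θ=0.019, ω=-0.022
apply F[20]=+0.354 → step 21: x=-0.044, v=-0.060, θ=0.018, ω=-0.022
apply F[21]=+0.342 → step 22: x=-0.046, v=-0.056, θ=0.018, ω=-0.023
apply F[22]=+0.329 → step 23: x=-0.047, v=-0.053, θ=0.018, ω=-0.023
apply F[23]=+0.318 → step 24: x=-0.048, v=-0.049, θ=0.017, ω=-0.023
apply F[24]=+0.307 → step 25: x=-0.049, v=-0.046, θ=0.017, ω=-0.023
apply F[25]=+0.295 → step 26: x=-0.049, v=-0.043, θ=0.016, ω=-0.023
apply F[26]=+0.285 → step 27: x=-0.050, v=-0.040, θ=0.016, ω=-0.023
max |θ| = 0.026 ≤ 0.048 over all 28 states.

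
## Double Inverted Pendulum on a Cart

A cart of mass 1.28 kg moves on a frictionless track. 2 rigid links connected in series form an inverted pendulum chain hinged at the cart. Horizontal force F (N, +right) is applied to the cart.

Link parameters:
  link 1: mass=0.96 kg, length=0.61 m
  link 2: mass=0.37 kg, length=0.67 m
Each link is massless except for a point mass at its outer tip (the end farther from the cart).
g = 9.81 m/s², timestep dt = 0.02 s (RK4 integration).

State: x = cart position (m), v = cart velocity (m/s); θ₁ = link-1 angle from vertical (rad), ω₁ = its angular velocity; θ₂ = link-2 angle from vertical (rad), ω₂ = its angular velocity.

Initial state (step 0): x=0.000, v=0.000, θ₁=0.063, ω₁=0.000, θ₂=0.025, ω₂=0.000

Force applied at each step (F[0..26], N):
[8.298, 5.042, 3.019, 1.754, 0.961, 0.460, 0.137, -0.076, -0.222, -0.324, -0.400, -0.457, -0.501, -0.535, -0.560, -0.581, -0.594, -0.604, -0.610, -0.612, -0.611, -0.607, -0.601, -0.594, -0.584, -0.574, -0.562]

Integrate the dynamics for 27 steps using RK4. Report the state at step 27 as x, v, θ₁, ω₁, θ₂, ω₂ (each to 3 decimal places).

Answer: x=0.089, v=0.080, θ₁=-0.014, ω₁=-0.015, θ₂=-0.006, ω₂=-0.031

Derivation:
apply F[0]=+8.298 → step 1: x=0.001, v=0.117, θ₁=0.061, ω₁=-0.166, θ₂=0.025, ω₂=-0.016
apply F[1]=+5.042 → step 2: x=0.004, v=0.183, θ₁=0.057, ω₁=-0.251, θ₂=0.024, ω₂=-0.030
apply F[2]=+3.019 → step 3: x=0.008, v=0.219, θ₁=0.052, ω₁=-0.289, θ₂=0.024, ω₂=-0.042
apply F[3]=+1.754 → step 4: x=0.013, v=0.236, θ₁=0.046, ω₁=-0.298, θ₂=0.023, ω₂=-0.053
apply F[4]=+0.961 → step 5: x=0.018, v=0.243, θ₁=0.040, ω₁=-0.292, θ₂=0.022, ω₂=-0.061
apply F[5]=+0.460 → step 6: x=0.022, v=0.242, θ₁=0.034, ω₁=-0.278, θ₂=0.020, ω₂=-0.068
apply F[6]=+0.137 → step 7: x=0.027, v=0.238, θ₁=0.029, ω₁=-0.259, θ₂=0.019, ω₂=-0.073
apply F[7]=-0.076 → step 8: x=0.032, v=0.232, θ₁=0.024, ω₁=-0.239, θ₂=0.017, ω₂=-0.076
apply F[8]=-0.222 → step 9: x=0.036, v=0.224, θ₁=0.019, ω₁=-0.218, θ₂=0.016, ω₂=-0.078
apply F[9]=-0.324 → step 10: x=0.041, v=0.215, θ₁=0.015, ω₁=-0.199, θ₂=0.014, ω₂=-0.079
apply F[10]=-0.400 → step 11: x=0.045, v=0.206, θ₁=0.011, ω₁=-0.180, θ₂=0.013, ω₂=-0.079
apply F[11]=-0.457 → step 12: x=0.049, v=0.197, θ₁=0.008, ω₁=-0.162, θ₂=0.011, ω₂=-0.078
apply F[12]=-0.501 → step 13: x=0.053, v=0.188, θ₁=0.005, ω₁=-0.145, θ₂=0.010, ω₂=-0.077
apply F[13]=-0.535 → step 14: x=0.057, v=0.179, θ₁=0.002, ω₁=-0.130, θ₂=0.008, ω₂=-0.074
apply F[14]=-0.560 → step 15: x=0.060, v=0.170, θ₁=-0.000, ω₁=-0.115, θ₂=0.007, ω₂=-0.072
apply F[15]=-0.581 → step 16: x=0.063, v=0.161, θ₁=-0.002, ω₁=-0.102, θ₂=0.005, ω₂=-0.069
apply F[16]=-0.594 → step 17: x=0.067, v=0.152, θ₁=-0.004, ω₁=-0.090, θ₂=0.004, ω₂=-0.066
apply F[17]=-0.604 → step 18: x=0.069, v=0.144, θ₁=-0.006, ω₁=-0.079, θ₂=0.003, ω₂=-0.062
apply F[18]=-0.610 → step 19: x=0.072, v=0.136, θ₁=-0.007, ω₁=-0.069, θ₂=0.001, ω₂=-0.059
apply F[19]=-0.612 → step 20: x=0.075, v=0.128, θ₁=-0.009, ω₁=-0.060, θ₂=0.000, ω₂=-0.055
apply F[20]=-0.611 → step 21: x=0.077, v=0.120, θ₁=-0.010, ω₁=-0.051, θ₂=-0.001, ω₂=-0.052
apply F[21]=-0.607 → step 22: x=0.080, v=0.113, θ₁=-0.011, ω₁=-0.044, θ₂=-0.002, ω₂=-0.048
apply F[22]=-0.601 → step 23: x=0.082, v=0.106, θ₁=-0.012, ω₁=-0.037, θ₂=-0.003, ω₂=-0.045
apply F[23]=-0.594 → step 24: x=0.084, v=0.099, θ₁=-0.012, ω₁=-0.031, θ₂=-0.004, ω₂=-0.041
apply F[24]=-0.584 → step 25: x=0.086, v=0.093, θ₁=-0.013, ω₁=-0.025, θ₂=-0.004, ω₂=-0.038
apply F[25]=-0.574 → step 26: x=0.088, v=0.086, θ₁=-0.013, ω₁=-0.020, θ₂=-0.005, ω₂=-0.034
apply F[26]=-0.562 → step 27: x=0.089, v=0.080, θ₁=-0.014, ω₁=-0.015, θ₂=-0.006, ω₂=-0.031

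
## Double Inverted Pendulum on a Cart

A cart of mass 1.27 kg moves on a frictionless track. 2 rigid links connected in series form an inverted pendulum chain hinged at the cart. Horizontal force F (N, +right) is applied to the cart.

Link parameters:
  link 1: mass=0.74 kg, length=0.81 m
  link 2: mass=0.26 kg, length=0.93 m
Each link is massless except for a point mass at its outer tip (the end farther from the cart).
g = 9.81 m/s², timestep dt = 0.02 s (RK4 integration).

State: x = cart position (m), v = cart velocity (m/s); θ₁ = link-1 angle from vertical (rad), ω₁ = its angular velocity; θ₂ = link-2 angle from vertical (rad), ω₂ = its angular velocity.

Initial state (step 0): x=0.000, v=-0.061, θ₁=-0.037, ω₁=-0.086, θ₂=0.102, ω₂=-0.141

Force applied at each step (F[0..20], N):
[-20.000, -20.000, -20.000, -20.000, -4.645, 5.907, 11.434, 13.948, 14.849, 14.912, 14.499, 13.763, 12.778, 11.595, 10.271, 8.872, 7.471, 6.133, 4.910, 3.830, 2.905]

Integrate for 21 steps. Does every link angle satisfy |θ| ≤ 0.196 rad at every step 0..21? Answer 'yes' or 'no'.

Answer: yes

Derivation:
apply F[0]=-20.000 → step 1: x=-0.004, v=-0.370, θ₁=-0.035, ω₁=0.274, θ₂=0.100, ω₂=-0.100
apply F[1]=-20.000 → step 2: x=-0.015, v=-0.680, θ₁=-0.026, ω₁=0.638, θ₂=0.098, ω₂=-0.062
apply F[2]=-20.000 → step 3: x=-0.032, v=-0.992, θ₁=-0.010, ω₁=1.010, θ₂=0.097, ω₂=-0.030
apply F[3]=-20.000 → step 4: x=-0.055, v=-1.307, θ₁=0.014, ω₁=1.392, θ₂=0.097, ω₂=-0.007
apply F[4]=-4.645 → step 5: x=-0.081, v=-1.384, θ₁=0.043, ω₁=1.489, θ₂=0.097, ω₂=0.009
apply F[5]=+5.907 → step 6: x=-0.108, v=-1.299, θ₁=0.072, ω₁=1.395, θ₂=0.097, ω₂=0.019
apply F[6]=+11.434 → step 7: x=-0.133, v=-1.131, θ₁=0.098, ω₁=1.208, θ₂=0.097, ω₂=0.022
apply F[7]=+13.948 → step 8: x=-0.153, v=-0.928, θ₁=0.120, ω₁=0.987, θ₂=0.098, ω₂=0.018
apply F[8]=+14.849 → step 9: x=-0.170, v=-0.716, θ₁=0.137, ω₁=0.761, θ₂=0.098, ω₂=0.009
apply F[9]=+14.912 → step 10: x=-0.182, v=-0.505, θ₁=0.150, ω₁=0.543, θ₂=0.098, ω₂=-0.006
apply F[10]=+14.499 → step 11: x=-0.190, v=-0.304, θ₁=0.159, ω₁=0.340, θ₂=0.098, ω₂=-0.024
apply F[11]=+13.763 → step 12: x=-0.194, v=-0.116, θ₁=0.164, ω₁=0.156, θ₂=0.097, ω₂=-0.045
apply F[12]=+12.778 → step 13: x=-0.195, v=0.057, θ₁=0.166, ω₁=-0.008, θ₂=0.096, ω₂=-0.067
apply F[13]=+11.595 → step 14: x=-0.192, v=0.211, θ₁=0.164, ω₁=-0.149, θ₂=0.095, ω₂=-0.089
apply F[14]=+10.271 → step 15: x=-0.186, v=0.346, θ₁=0.160, ω₁=-0.268, θ₂=0.093, ω₂=-0.110
apply F[15]=+8.872 → step 16: x=-0.178, v=0.460, θ₁=0.154, ω₁=-0.363, θ₂=0.090, ω₂=-0.130
apply F[16]=+7.471 → step 17: x=-0.168, v=0.553, θ₁=0.146, ω₁=-0.435, θ₂=0.087, ω₂=-0.149
apply F[17]=+6.133 → step 18: x=-0.156, v=0.627, θ₁=0.137, ω₁=-0.487, θ₂=0.084, ω₂=-0.165
apply F[18]=+4.910 → step 19: x=-0.143, v=0.684, θ₁=0.126, ω₁=-0.521, θ₂=0.081, ω₂=-0.179
apply F[19]=+3.830 → step 20: x=-0.129, v=0.726, θ₁=0.116, ω₁=-0.539, θ₂=0.077, ω₂=-0.191
apply F[20]=+2.905 → step 21: x=-0.114, v=0.755, θ₁=0.105, ω₁=-0.545, θ₂=0.073, ω₂=-0.201
Max |angle| over trajectory = 0.166 rad; bound = 0.196 → within bound.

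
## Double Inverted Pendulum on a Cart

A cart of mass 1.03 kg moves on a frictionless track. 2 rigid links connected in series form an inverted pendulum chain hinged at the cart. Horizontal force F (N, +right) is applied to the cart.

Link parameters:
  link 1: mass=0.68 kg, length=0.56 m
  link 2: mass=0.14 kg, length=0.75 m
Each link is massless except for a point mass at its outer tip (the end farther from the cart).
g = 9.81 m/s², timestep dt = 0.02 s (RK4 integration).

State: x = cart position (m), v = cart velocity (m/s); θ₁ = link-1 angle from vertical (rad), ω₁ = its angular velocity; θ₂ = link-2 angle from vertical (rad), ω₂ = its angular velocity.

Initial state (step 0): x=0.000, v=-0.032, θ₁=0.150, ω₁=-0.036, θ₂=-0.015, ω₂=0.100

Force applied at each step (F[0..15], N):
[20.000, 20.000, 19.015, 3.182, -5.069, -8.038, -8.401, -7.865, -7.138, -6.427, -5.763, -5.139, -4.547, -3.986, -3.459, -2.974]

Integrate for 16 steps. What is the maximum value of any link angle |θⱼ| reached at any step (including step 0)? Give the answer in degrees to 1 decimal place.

apply F[0]=+20.000 → step 1: x=0.003, v=0.328, θ₁=0.144, ω₁=-0.605, θ₂=-0.014, ω₂=0.037
apply F[1]=+20.000 → step 2: x=0.013, v=0.691, θ₁=0.126, ω₁=-1.188, θ₂=-0.013, ω₂=-0.019
apply F[2]=+19.015 → step 3: x=0.030, v=1.042, θ₁=0.096, ω₁=-1.762, θ₂=-0.014, ω₂=-0.061
apply F[3]=+3.182 → step 4: x=0.052, v=1.093, θ₁=0.060, ω₁=-1.820, θ₂=-0.016, ω₂=-0.086
apply F[4]=-5.069 → step 5: x=0.073, v=0.989, θ₁=0.026, ω₁=-1.617, θ₂=-0.018, ω₂=-0.101
apply F[5]=-8.038 → step 6: x=0.091, v=0.832, θ₁=-0.003, ω₁=-1.330, θ₂=-0.020, ω₂=-0.109
apply F[6]=-8.401 → step 7: x=0.106, v=0.671, θ₁=-0.027, ω₁=-1.048, θ₂=-0.022, ω₂=-0.110
apply F[7]=-7.865 → step 8: x=0.118, v=0.524, θ₁=-0.046, ω₁=-0.799, θ₂=-0.024, ω₂=-0.106
apply F[8]=-7.138 → step 9: x=0.127, v=0.394, θ₁=-0.059, ω₁=-0.587, θ₂=-0.026, ω₂=-0.098
apply F[9]=-6.427 → step 10: x=0.134, v=0.279, θ₁=-0.069, ω₁=-0.409, θ₂=-0.028, ω₂=-0.085
apply F[10]=-5.763 → step 11: x=0.138, v=0.179, θ₁=-0.076, ω₁=-0.259, θ₂=-0.030, ω₂=-0.071
apply F[11]=-5.139 → step 12: x=0.141, v=0.092, θ₁=-0.080, ω₁=-0.134, θ₂=-0.031, ω₂=-0.056
apply F[12]=-4.547 → step 13: x=0.142, v=0.016, θ₁=-0.082, ω₁=-0.032, θ₂=-0.032, ω₂=-0.040
apply F[13]=-3.986 → step 14: x=0.142, v=-0.048, θ₁=-0.081, ω₁=0.050, θ₂=-0.032, ω₂=-0.024
apply F[14]=-3.459 → step 15: x=0.140, v=-0.102, θ₁=-0.080, ω₁=0.115, θ₂=-0.033, ω₂=-0.008
apply F[15]=-2.974 → step 16: x=0.138, v=-0.148, θ₁=-0.077, ω₁=0.165, θ₂=-0.033, ω₂=0.006
Max |angle| over trajectory = 0.150 rad = 8.6°.

Answer: 8.6°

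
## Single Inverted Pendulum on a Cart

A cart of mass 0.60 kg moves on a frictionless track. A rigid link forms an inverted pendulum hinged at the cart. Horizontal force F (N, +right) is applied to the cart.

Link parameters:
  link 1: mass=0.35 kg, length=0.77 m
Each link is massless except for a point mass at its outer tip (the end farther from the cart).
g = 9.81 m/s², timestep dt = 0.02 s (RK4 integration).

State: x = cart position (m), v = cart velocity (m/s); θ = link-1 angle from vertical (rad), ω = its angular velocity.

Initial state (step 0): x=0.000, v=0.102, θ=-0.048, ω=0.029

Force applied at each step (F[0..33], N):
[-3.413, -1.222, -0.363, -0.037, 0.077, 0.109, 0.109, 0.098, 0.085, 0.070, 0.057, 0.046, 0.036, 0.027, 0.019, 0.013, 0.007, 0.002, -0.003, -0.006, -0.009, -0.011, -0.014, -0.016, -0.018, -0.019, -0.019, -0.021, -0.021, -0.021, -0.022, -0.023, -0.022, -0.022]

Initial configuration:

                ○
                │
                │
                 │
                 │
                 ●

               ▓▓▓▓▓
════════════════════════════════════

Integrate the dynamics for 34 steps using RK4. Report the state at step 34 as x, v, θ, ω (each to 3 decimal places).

Answer: x=-0.000, v=0.012, θ=-0.004, ω=0.009

Derivation:
apply F[0]=-3.413 → step 1: x=0.001, v=-0.006, θ=-0.046, ω=0.157
apply F[1]=-1.222 → step 2: x=0.000, v=-0.042, θ=-0.043, ω=0.192
apply F[2]=-0.363 → step 3: x=-0.000, v=-0.049, θ=-0.039, ω=0.192
apply F[3]=-0.037 → step 4: x=-0.001, v=-0.046, θ=-0.035, ω=0.178
apply F[4]=+0.077 → step 5: x=-0.002, v=-0.040, θ=-0.032, ω=0.161
apply F[5]=+0.109 → step 6: x=-0.003, v=-0.033, θ=-0.029, ω=0.145
apply F[6]=+0.109 → step 7: x=-0.004, v=-0.026, θ=-0.026, ω=0.129
apply F[7]=+0.098 → step 8: x=-0.004, v=-0.020, θ=-0.023, ω=0.115
apply F[8]=+0.085 → step 9: x=-0.004, v=-0.015, θ=-0.021, ω=0.102
apply F[9]=+0.070 → step 10: x=-0.005, v=-0.010, θ=-0.019, ω=0.091
apply F[10]=+0.057 → step 11: x=-0.005, v=-0.006, θ=-0.018, ω=0.081
apply F[11]=+0.046 → step 12: x=-0.005, v=-0.003, θ=-0.016, ω=0.072
apply F[12]=+0.036 → step 13: x=-0.005, v=0.000, θ=-0.015, ω=0.064
apply F[13]=+0.027 → step 14: x=-0.005, v=0.003, θ=-0.014, ω=0.057
apply F[14]=+0.019 → step 15: x=-0.005, v=0.005, θ=-0.012, ω=0.051
apply F[15]=+0.013 → step 16: x=-0.005, v=0.007, θ=-0.012, ω=0.046
apply F[16]=+0.007 → step 17: x=-0.004, v=0.008, θ=-0.011, ω=0.041
apply F[17]=+0.002 → step 18: x=-0.004, v=0.010, θ=-0.010, ω=0.037
apply F[18]=-0.003 → step 19: x=-0.004, v=0.011, θ=-0.009, ω=0.033
apply F[19]=-0.006 → step 20: x=-0.004, v=0.011, θ=-0.009, ω=0.030
apply F[20]=-0.009 → step 21: x=-0.004, v=0.012, θ=-0.008, ω=0.027
apply F[21]=-0.011 → step 22: x=-0.003, v=0.013, θ=-0.007, ω=0.024
apply F[22]=-0.014 → step 23: x=-0.003, v=0.013, θ=-0.007, ω=0.022
apply F[23]=-0.016 → step 24: x=-0.003, v=0.013, θ=-0.007, ω=0.020
apply F[24]=-0.018 → step 25: x=-0.003, v=0.013, θ=-0.006, ω=0.018
apply F[25]=-0.019 → step 26: x=-0.002, v=0.013, θ=-0.006, ω=0.017
apply F[26]=-0.019 → step 27: x=-0.002, v=0.013, θ=-0.006, ω=0.015
apply F[27]=-0.021 → step 28: x=-0.002, v=0.013, θ=-0.005, ω=0.014
apply F[28]=-0.021 → step 29: x=-0.002, v=0.013, θ=-0.005, ω=0.013
apply F[29]=-0.021 → step 30: x=-0.001, v=0.013, θ=-0.005, ω=0.012
apply F[30]=-0.022 → step 31: x=-0.001, v=0.013, θ=-0.005, ω=0.011
apply F[31]=-0.023 → step 32: x=-0.001, v=0.013, θ=-0.004, ω=0.010
apply F[32]=-0.022 → step 33: x=-0.001, v=0.012, θ=-0.004, ω=0.009
apply F[33]=-0.022 → step 34: x=-0.000, v=0.012, θ=-0.004, ω=0.009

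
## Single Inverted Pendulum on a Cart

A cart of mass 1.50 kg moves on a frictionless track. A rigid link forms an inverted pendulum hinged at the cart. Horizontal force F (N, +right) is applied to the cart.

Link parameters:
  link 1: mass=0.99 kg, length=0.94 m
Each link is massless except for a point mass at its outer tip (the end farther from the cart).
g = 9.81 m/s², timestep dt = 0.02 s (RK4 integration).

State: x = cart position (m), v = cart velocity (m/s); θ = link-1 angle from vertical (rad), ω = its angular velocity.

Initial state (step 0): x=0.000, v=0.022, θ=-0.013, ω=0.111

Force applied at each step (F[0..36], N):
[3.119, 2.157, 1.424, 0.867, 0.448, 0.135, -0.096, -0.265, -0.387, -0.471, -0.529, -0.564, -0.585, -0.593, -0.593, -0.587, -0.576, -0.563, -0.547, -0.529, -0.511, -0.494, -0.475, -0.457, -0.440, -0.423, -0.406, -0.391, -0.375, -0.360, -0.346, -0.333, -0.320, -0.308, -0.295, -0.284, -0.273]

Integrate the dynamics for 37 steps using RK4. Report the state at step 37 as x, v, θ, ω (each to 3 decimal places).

apply F[0]=+3.119 → step 1: x=0.001, v=0.065, θ=-0.011, ω=0.063
apply F[1]=+2.157 → step 2: x=0.002, v=0.095, θ=-0.010, ω=0.028
apply F[2]=+1.424 → step 3: x=0.005, v=0.116, θ=-0.010, ω=0.005
apply F[3]=+0.867 → step 4: x=0.007, v=0.128, θ=-0.010, ω=-0.011
apply F[4]=+0.448 → step 5: x=0.010, v=0.136, θ=-0.010, ω=-0.021
apply F[5]=+0.135 → step 6: x=0.012, v=0.139, θ=-0.011, ω=-0.027
apply F[6]=-0.096 → step 7: x=0.015, v=0.139, θ=-0.011, ω=-0.029
apply F[7]=-0.265 → step 8: x=0.018, v=0.137, θ=-0.012, ω=-0.030
apply F[8]=-0.387 → step 9: x=0.021, v=0.134, θ=-0.013, ω=-0.028
apply F[9]=-0.471 → step 10: x=0.023, v=0.129, θ=-0.013, ω=-0.026
apply F[10]=-0.529 → step 11: x=0.026, v=0.124, θ=-0.014, ω=-0.023
apply F[11]=-0.564 → step 12: x=0.028, v=0.118, θ=-0.014, ω=-0.020
apply F[12]=-0.585 → step 13: x=0.031, v=0.112, θ=-0.014, ω=-0.017
apply F[13]=-0.593 → step 14: x=0.033, v=0.106, θ=-0.015, ω=-0.013
apply F[14]=-0.593 → step 15: x=0.035, v=0.100, θ=-0.015, ω=-0.010
apply F[15]=-0.587 → step 16: x=0.037, v=0.094, θ=-0.015, ω=-0.007
apply F[16]=-0.576 → step 17: x=0.039, v=0.088, θ=-0.015, ω=-0.004
apply F[17]=-0.563 → step 18: x=0.040, v=0.083, θ=-0.015, ω=-0.001
apply F[18]=-0.547 → step 19: x=0.042, v=0.078, θ=-0.015, ω=0.001
apply F[19]=-0.529 → step 20: x=0.043, v=0.072, θ=-0.015, ω=0.003
apply F[20]=-0.511 → step 21: x=0.045, v=0.068, θ=-0.015, ω=0.005
apply F[21]=-0.494 → step 22: x=0.046, v=0.063, θ=-0.015, ω=0.007
apply F[22]=-0.475 → step 23: x=0.047, v=0.059, θ=-0.015, ω=0.008
apply F[23]=-0.457 → step 24: x=0.048, v=0.054, θ=-0.015, ω=0.010
apply F[24]=-0.440 → step 25: x=0.049, v=0.050, θ=-0.015, ω=0.011
apply F[25]=-0.423 → step 26: x=0.050, v=0.047, θ=-0.014, ω=0.012
apply F[26]=-0.406 → step 27: x=0.051, v=0.043, θ=-0.014, ω=0.013
apply F[27]=-0.391 → step 28: x=0.052, v=0.040, θ=-0.014, ω=0.013
apply F[28]=-0.375 → step 29: x=0.053, v=0.036, θ=-0.014, ω=0.014
apply F[29]=-0.360 → step 30: x=0.054, v=0.033, θ=-0.013, ω=0.015
apply F[30]=-0.346 → step 31: x=0.054, v=0.030, θ=-0.013, ω=0.015
apply F[31]=-0.333 → step 32: x=0.055, v=0.028, θ=-0.013, ω=0.015
apply F[32]=-0.320 → step 33: x=0.055, v=0.025, θ=-0.012, ω=0.015
apply F[33]=-0.308 → step 34: x=0.056, v=0.023, θ=-0.012, ω=0.016
apply F[34]=-0.295 → step 35: x=0.056, v=0.020, θ=-0.012, ω=0.016
apply F[35]=-0.284 → step 36: x=0.057, v=0.018, θ=-0.011, ω=0.016
apply F[36]=-0.273 → step 37: x=0.057, v=0.016, θ=-0.011, ω=0.016

Answer: x=0.057, v=0.016, θ=-0.011, ω=0.016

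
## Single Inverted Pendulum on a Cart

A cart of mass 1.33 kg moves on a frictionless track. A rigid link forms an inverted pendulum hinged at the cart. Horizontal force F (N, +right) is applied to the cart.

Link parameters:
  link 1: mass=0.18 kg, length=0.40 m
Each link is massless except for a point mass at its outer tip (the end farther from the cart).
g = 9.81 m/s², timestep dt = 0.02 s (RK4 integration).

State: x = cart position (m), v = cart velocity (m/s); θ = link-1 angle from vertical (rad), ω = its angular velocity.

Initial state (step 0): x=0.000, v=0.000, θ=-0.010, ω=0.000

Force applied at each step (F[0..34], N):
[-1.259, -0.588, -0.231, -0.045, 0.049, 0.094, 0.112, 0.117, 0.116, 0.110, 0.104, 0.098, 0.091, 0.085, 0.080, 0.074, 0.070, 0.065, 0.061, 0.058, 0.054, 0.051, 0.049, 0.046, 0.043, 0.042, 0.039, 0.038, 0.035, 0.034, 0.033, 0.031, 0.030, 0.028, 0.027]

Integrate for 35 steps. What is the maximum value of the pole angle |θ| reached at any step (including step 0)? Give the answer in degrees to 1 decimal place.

apply F[0]=-1.259 → step 1: x=-0.000, v=-0.019, θ=-0.010, ω=0.042
apply F[1]=-0.588 → step 2: x=-0.001, v=-0.027, θ=-0.009, ω=0.059
apply F[2]=-0.231 → step 3: x=-0.001, v=-0.031, θ=-0.007, ω=0.063
apply F[3]=-0.045 → step 4: x=-0.002, v=-0.031, θ=-0.006, ω=0.061
apply F[4]=+0.049 → step 5: x=-0.002, v=-0.030, θ=-0.005, ω=0.056
apply F[5]=+0.094 → step 6: x=-0.003, v=-0.029, θ=-0.004, ω=0.050
apply F[6]=+0.112 → step 7: x=-0.004, v=-0.027, θ=-0.003, ω=0.044
apply F[7]=+0.117 → step 8: x=-0.004, v=-0.025, θ=-0.002, ω=0.038
apply F[8]=+0.116 → step 9: x=-0.005, v=-0.023, θ=-0.001, ω=0.033
apply F[9]=+0.110 → step 10: x=-0.005, v=-0.022, θ=-0.001, ω=0.028
apply F[10]=+0.104 → step 11: x=-0.005, v=-0.020, θ=-0.000, ω=0.024
apply F[11]=+0.098 → step 12: x=-0.006, v=-0.018, θ=0.000, ω=0.020
apply F[12]=+0.091 → step 13: x=-0.006, v=-0.017, θ=0.001, ω=0.017
apply F[13]=+0.085 → step 14: x=-0.007, v=-0.016, θ=0.001, ω=0.014
apply F[14]=+0.080 → step 15: x=-0.007, v=-0.015, θ=0.001, ω=0.012
apply F[15]=+0.074 → step 16: x=-0.007, v=-0.014, θ=0.001, ω=0.010
apply F[16]=+0.070 → step 17: x=-0.007, v=-0.013, θ=0.001, ω=0.008
apply F[17]=+0.065 → step 18: x=-0.008, v=-0.012, θ=0.002, ω=0.006
apply F[18]=+0.061 → step 19: x=-0.008, v=-0.011, θ=0.002, ω=0.005
apply F[19]=+0.058 → step 20: x=-0.008, v=-0.010, θ=0.002, ω=0.004
apply F[20]=+0.054 → step 21: x=-0.008, v=-0.009, θ=0.002, ω=0.003
apply F[21]=+0.051 → step 22: x=-0.008, v=-0.008, θ=0.002, ω=0.002
apply F[22]=+0.049 → step 23: x=-0.009, v=-0.008, θ=0.002, ω=0.001
apply F[23]=+0.046 → step 24: x=-0.009, v=-0.007, θ=0.002, ω=0.000
apply F[24]=+0.043 → step 25: x=-0.009, v=-0.007, θ=0.002, ω=-0.000
apply F[25]=+0.042 → step 26: x=-0.009, v=-0.006, θ=0.002, ω=-0.001
apply F[26]=+0.039 → step 27: x=-0.009, v=-0.005, θ=0.002, ω=-0.001
apply F[27]=+0.038 → step 28: x=-0.009, v=-0.005, θ=0.002, ω=-0.001
apply F[28]=+0.035 → step 29: x=-0.009, v=-0.004, θ=0.002, ω=-0.001
apply F[29]=+0.034 → step 30: x=-0.009, v=-0.004, θ=0.002, ω=-0.002
apply F[30]=+0.033 → step 31: x=-0.009, v=-0.004, θ=0.002, ω=-0.002
apply F[31]=+0.031 → step 32: x=-0.010, v=-0.003, θ=0.002, ω=-0.002
apply F[32]=+0.030 → step 33: x=-0.010, v=-0.003, θ=0.002, ω=-0.002
apply F[33]=+0.028 → step 34: x=-0.010, v=-0.002, θ=0.002, ω=-0.002
apply F[34]=+0.027 → step 35: x=-0.010, v=-0.002, θ=0.002, ω=-0.002
Max |angle| over trajectory = 0.010 rad = 0.6°.

Answer: 0.6°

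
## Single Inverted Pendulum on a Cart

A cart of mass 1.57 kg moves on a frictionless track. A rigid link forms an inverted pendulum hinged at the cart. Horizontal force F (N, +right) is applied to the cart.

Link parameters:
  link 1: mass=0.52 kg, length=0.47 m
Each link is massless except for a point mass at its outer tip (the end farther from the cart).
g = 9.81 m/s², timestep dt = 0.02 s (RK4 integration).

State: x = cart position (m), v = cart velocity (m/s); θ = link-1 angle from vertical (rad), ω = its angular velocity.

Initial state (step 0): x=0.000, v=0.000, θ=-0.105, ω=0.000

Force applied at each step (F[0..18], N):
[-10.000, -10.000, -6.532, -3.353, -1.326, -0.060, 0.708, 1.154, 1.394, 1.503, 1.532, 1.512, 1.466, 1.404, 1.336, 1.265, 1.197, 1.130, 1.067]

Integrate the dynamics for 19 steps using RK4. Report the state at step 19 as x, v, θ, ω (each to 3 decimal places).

apply F[0]=-10.000 → step 1: x=-0.001, v=-0.120, θ=-0.103, ω=0.211
apply F[1]=-10.000 → step 2: x=-0.005, v=-0.241, θ=-0.097, ω=0.424
apply F[2]=-6.532 → step 3: x=-0.010, v=-0.318, θ=-0.087, ω=0.550
apply F[3]=-3.353 → step 4: x=-0.017, v=-0.355, θ=-0.075, ω=0.595
apply F[4]=-1.326 → step 5: x=-0.024, v=-0.368, θ=-0.064, ω=0.593
apply F[5]=-0.060 → step 6: x=-0.032, v=-0.365, θ=-0.052, ω=0.562
apply F[6]=+0.708 → step 7: x=-0.039, v=-0.353, θ=-0.041, ω=0.518
apply F[7]=+1.154 → step 8: x=-0.046, v=-0.336, θ=-0.031, ω=0.466
apply F[8]=+1.394 → step 9: x=-0.052, v=-0.316, θ=-0.023, ω=0.414
apply F[9]=+1.503 → step 10: x=-0.058, v=-0.296, θ=-0.015, ω=0.363
apply F[10]=+1.532 → step 11: x=-0.064, v=-0.276, θ=-0.008, ω=0.315
apply F[11]=+1.512 → step 12: x=-0.069, v=-0.256, θ=-0.002, ω=0.271
apply F[12]=+1.466 → step 13: x=-0.074, v=-0.238, θ=0.003, ω=0.231
apply F[13]=+1.404 → step 14: x=-0.079, v=-0.220, θ=0.007, ω=0.196
apply F[14]=+1.336 → step 15: x=-0.083, v=-0.204, θ=0.011, ω=0.165
apply F[15]=+1.265 → step 16: x=-0.087, v=-0.188, θ=0.014, ω=0.137
apply F[16]=+1.197 → step 17: x=-0.091, v=-0.174, θ=0.016, ω=0.113
apply F[17]=+1.130 → step 18: x=-0.094, v=-0.161, θ=0.018, ω=0.092
apply F[18]=+1.067 → step 19: x=-0.097, v=-0.148, θ=0.020, ω=0.074

Answer: x=-0.097, v=-0.148, θ=0.020, ω=0.074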